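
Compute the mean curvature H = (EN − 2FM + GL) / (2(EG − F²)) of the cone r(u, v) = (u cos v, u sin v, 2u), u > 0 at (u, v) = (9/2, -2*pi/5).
H = 2*sqrt(5)/45

With E = 5, F = 0, G = u^2, L = 0, M = 0, N = 2*sqrt(5)*u^2/(5*Abs(u)), assemble
  H = (EN − 2FM + GL) / (2(EG − F²)) = sqrt(5)/(5*Abs(u)).
At (u, v) = (9/2, -2*pi/5): H = 2*sqrt(5)/45.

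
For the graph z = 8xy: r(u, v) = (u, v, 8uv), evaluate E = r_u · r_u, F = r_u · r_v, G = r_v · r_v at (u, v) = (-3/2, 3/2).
E = 145;  F = -144;  G = 145

Partials: r_u = (1, 0, 8*v), r_v = (0, 1, 8*u). As functions of (u, v):
  E = r_u · r_u = 64*v^2 + 1,
  F = r_u · r_v = 64*u*v,
  G = r_v · r_v = 64*u^2 + 1.
Evaluating at (u, v) = (-3/2, 3/2): E = 145, F = -144, G = 145.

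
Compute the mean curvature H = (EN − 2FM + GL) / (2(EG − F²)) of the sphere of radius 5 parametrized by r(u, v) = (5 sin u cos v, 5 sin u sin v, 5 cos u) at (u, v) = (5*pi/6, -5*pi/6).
H = -1/5

With E = 25, F = 0, G = 25*sin(u)^2, L = -5*sin(u)/Abs(sin(u)), M = 0, N = -5*sin(u)^3/Abs(sin(u)), assemble
  H = (EN − 2FM + GL) / (2(EG − F²)) = -sin(u)/(5*Abs(sin(u))).
At (u, v) = (5*pi/6, -5*pi/6): H = -1/5.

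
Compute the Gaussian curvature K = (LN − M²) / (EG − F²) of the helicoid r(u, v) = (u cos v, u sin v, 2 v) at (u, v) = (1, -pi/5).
K = -4/25

Coefficients of the first fundamental form: E = 1, F = 0, G = u^2 + 4.
Coefficients of the second fundamental form: L = 0, M = -2/sqrt(u^2 + 4), N = 0.
Assemble K = (LN − M²)/(EG − F²) = -4/(u^2 + 4)^2. At (u, v) = (1, -pi/5): K = -4/25.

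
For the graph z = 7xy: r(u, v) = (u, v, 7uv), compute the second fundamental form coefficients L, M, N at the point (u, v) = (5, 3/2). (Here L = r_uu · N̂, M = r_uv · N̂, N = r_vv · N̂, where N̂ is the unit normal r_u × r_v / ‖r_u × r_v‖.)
L = 0;  M = 14*sqrt(5345)/5345;  N = 0

Compute the unit normal N̂(u, v) = (-7*v/sqrt(49*u^2 + 49*v^2 + 1), -7*u/sqrt(49*u^2 + 49*v^2 + 1), 1/sqrt(49*u^2 + 49*v^2 + 1)), and the second partials r_uu, r_uv, r_vv. Take dot products:
  L(u, v) = r_uu · N̂ = 0,
  M(u, v) = r_uv · N̂ = 7/sqrt(49*u^2 + 49*v^2 + 1),
  N(u, v) = r_vv · N̂ = 0.
Evaluating at (u, v) = (5, 3/2):
  L = 0, M = 14*sqrt(5345)/5345, N = 0.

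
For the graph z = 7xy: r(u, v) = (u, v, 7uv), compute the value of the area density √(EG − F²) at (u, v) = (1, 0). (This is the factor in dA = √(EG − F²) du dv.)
√(EG − F²)|_{(1, 0)} = 5*sqrt(2)

E = 49*v^2 + 1, F = 49*u*v, G = 49*u^2 + 1, so EG − F² = 49*u^2 + 49*v^2 + 1. Taking the positive square root: √(EG − F²) = sqrt(49*u^2 + 49*v^2 + 1). At (u, v) = (1, 0): 5*sqrt(2).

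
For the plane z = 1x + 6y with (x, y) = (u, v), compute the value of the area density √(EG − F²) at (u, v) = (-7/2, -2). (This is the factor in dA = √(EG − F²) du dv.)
√(EG − F²)|_{(-7/2, -2)} = sqrt(38)

E = 2, F = 6, G = 37, so EG − F² = 38. Taking the positive square root: √(EG − F²) = sqrt(38). At (u, v) = (-7/2, -2): sqrt(38).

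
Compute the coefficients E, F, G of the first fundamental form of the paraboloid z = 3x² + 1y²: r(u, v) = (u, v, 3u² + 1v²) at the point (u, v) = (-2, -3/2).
E = 145;  F = 36;  G = 10

Partials: r_u = (1, 0, 6*u), r_v = (0, 1, 2*v). As functions of (u, v):
  E = r_u · r_u = 36*u^2 + 1,
  F = r_u · r_v = 12*u*v,
  G = r_v · r_v = 4*v^2 + 1.
Evaluating at (u, v) = (-2, -3/2): E = 145, F = 36, G = 10.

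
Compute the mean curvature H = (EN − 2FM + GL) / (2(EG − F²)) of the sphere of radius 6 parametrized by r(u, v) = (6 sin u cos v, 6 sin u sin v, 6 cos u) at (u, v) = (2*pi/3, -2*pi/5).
H = -1/6

With E = 36, F = 0, G = 36*sin(u)^2, L = -6*sin(u)/Abs(sin(u)), M = 0, N = -6*sin(u)^3/Abs(sin(u)), assemble
  H = (EN − 2FM + GL) / (2(EG − F²)) = -sin(u)/(6*Abs(sin(u))).
At (u, v) = (2*pi/3, -2*pi/5): H = -1/6.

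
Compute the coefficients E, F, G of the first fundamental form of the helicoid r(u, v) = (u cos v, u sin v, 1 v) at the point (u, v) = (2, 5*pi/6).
E = 1;  F = 0;  G = 5

Partials: r_u = (cos(v), sin(v), 0), r_v = (-u*sin(v), u*cos(v), 1). As functions of (u, v):
  E = r_u · r_u = 1,
  F = r_u · r_v = 0,
  G = r_v · r_v = u^2 + 1.
Evaluating at (u, v) = (2, 5*pi/6): E = 1, F = 0, G = 5.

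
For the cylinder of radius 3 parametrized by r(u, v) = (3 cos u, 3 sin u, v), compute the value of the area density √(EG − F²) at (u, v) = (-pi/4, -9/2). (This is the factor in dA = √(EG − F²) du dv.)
√(EG − F²)|_{(-pi/4, -9/2)} = 3

E = 9, F = 0, G = 1, so EG − F² = 9. Taking the positive square root: √(EG − F²) = 3. At (u, v) = (-pi/4, -9/2): 3.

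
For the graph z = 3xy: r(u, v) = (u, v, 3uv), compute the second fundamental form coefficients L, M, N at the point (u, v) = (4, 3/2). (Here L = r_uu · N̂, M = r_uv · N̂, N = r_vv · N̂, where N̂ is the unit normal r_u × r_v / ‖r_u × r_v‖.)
L = 0;  M = 6*sqrt(661)/661;  N = 0

Compute the unit normal N̂(u, v) = (-3*v/sqrt(9*u^2 + 9*v^2 + 1), -3*u/sqrt(9*u^2 + 9*v^2 + 1), 1/sqrt(9*u^2 + 9*v^2 + 1)), and the second partials r_uu, r_uv, r_vv. Take dot products:
  L(u, v) = r_uu · N̂ = 0,
  M(u, v) = r_uv · N̂ = 3/sqrt(9*u^2 + 9*v^2 + 1),
  N(u, v) = r_vv · N̂ = 0.
Evaluating at (u, v) = (4, 3/2):
  L = 0, M = 6*sqrt(661)/661, N = 0.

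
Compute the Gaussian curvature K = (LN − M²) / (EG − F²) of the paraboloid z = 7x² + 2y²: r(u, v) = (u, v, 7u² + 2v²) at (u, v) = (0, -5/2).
K = 56/10201

Coefficients of the first fundamental form: E = 196*u^2 + 1, F = 56*u*v, G = 16*v^2 + 1.
Coefficients of the second fundamental form: L = 14/sqrt(196*u^2 + 16*v^2 + 1), M = 0, N = 4/sqrt(196*u^2 + 16*v^2 + 1).
Assemble K = (LN − M²)/(EG − F²) = 56/(38416*u^4 + 6272*u^2*v^2 + 392*u^2 + 256*v^4 + 32*v^2 + 1). At (u, v) = (0, -5/2): K = 56/10201.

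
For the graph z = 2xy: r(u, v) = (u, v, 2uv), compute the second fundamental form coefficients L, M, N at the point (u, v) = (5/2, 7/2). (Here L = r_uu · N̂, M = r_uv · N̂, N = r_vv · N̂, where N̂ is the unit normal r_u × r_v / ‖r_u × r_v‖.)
L = 0;  M = 2*sqrt(3)/15;  N = 0

Compute the unit normal N̂(u, v) = (-2*v/sqrt(4*u^2 + 4*v^2 + 1), -2*u/sqrt(4*u^2 + 4*v^2 + 1), 1/sqrt(4*u^2 + 4*v^2 + 1)), and the second partials r_uu, r_uv, r_vv. Take dot products:
  L(u, v) = r_uu · N̂ = 0,
  M(u, v) = r_uv · N̂ = 2/sqrt(4*u^2 + 4*v^2 + 1),
  N(u, v) = r_vv · N̂ = 0.
Evaluating at (u, v) = (5/2, 7/2):
  L = 0, M = 2*sqrt(3)/15, N = 0.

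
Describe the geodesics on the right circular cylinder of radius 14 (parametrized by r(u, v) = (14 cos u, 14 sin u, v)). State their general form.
The cylinder is flat (K = 0) and locally isometric to the plane via the development (u, v) ↦ (14 u, v). Geodesics are the pre-images of straight lines: circles (v constant), vertical lines (u constant), and helices (v = c · u + d) for constants c, d.

A right cylinder has E = 14², F = 0, G = 1, so EG − F² = 14², and L = −14, M = N = 0, giving K = (LN − M²)/(EG − F²) = 0 everywhere. A flat surface is locally isometric to the Euclidean plane via the map (u, v) ↦ (14 u, v). Straight lines in the (x̃, ỹ) plane pull back to: (a) horizontal circles (v = const), (b) vertical generators (u = const), and (c) helices (14 u tan θ = v, i.e. v = c · u + d).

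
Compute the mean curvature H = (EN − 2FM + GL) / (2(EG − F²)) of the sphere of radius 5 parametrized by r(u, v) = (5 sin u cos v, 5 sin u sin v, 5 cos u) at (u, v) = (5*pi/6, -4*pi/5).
H = -1/5

With E = 25, F = 0, G = 25*sin(u)^2, L = -5*sin(u)/Abs(sin(u)), M = 0, N = -5*sin(u)^3/Abs(sin(u)), assemble
  H = (EN − 2FM + GL) / (2(EG − F²)) = -sin(u)/(5*Abs(sin(u))).
At (u, v) = (5*pi/6, -4*pi/5): H = -1/5.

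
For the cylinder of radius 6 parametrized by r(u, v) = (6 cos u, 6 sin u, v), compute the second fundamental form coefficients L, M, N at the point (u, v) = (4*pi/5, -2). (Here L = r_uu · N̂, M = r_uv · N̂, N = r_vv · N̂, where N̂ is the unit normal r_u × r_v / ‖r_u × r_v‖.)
L = -6;  M = 0;  N = 0

Compute the unit normal N̂(u, v) = (cos(u), sin(u), 0), and the second partials r_uu, r_uv, r_vv. Take dot products:
  L(u, v) = r_uu · N̂ = -6,
  M(u, v) = r_uv · N̂ = 0,
  N(u, v) = r_vv · N̂ = 0.
Evaluating at (u, v) = (4*pi/5, -2):
  L = -6, M = 0, N = 0.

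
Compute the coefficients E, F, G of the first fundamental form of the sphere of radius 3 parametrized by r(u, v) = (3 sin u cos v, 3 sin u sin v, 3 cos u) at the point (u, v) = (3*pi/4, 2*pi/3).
E = 9;  F = 0;  G = 9/2

Partials: r_u = (3*cos(u)*cos(v), 3*sin(v)*cos(u), -3*sin(u)), r_v = (-3*sin(u)*sin(v), 3*sin(u)*cos(v), 0). As functions of (u, v):
  E = r_u · r_u = 9,
  F = r_u · r_v = 0,
  G = r_v · r_v = 9*sin(u)^2.
Evaluating at (u, v) = (3*pi/4, 2*pi/3): E = 9, F = 0, G = 9/2.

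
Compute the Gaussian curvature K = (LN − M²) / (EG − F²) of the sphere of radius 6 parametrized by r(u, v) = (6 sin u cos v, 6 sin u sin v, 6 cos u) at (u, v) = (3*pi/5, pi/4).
K = 1/36

Coefficients of the first fundamental form: E = 36, F = 0, G = 36*sin(u)^2.
Coefficients of the second fundamental form: L = -6*sin(u)/Abs(sin(u)), M = 0, N = -6*sin(u)^3/Abs(sin(u)).
Assemble K = (LN − M²)/(EG − F²) = 1/36. At (u, v) = (3*pi/5, pi/4): K = 1/36.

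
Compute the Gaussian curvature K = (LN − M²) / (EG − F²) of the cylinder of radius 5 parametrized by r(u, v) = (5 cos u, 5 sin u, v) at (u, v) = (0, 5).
K = 0

Coefficients of the first fundamental form: E = 25, F = 0, G = 1.
Coefficients of the second fundamental form: L = -5, M = 0, N = 0.
Assemble K = (LN − M²)/(EG − F²) = 0. At (u, v) = (0, 5): K = 0.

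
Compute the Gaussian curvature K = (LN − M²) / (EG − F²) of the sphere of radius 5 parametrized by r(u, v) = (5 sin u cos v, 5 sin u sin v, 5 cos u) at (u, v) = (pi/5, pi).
K = 1/25

Coefficients of the first fundamental form: E = 25, F = 0, G = 25*sin(u)^2.
Coefficients of the second fundamental form: L = -5*sin(u)/Abs(sin(u)), M = 0, N = -5*sin(u)^3/Abs(sin(u)).
Assemble K = (LN − M²)/(EG − F²) = 1/25. At (u, v) = (pi/5, pi): K = 1/25.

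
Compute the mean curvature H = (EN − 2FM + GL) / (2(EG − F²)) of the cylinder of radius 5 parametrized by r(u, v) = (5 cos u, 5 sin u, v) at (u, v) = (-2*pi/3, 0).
H = -1/10

With E = 25, F = 0, G = 1, L = -5, M = 0, N = 0, assemble
  H = (EN − 2FM + GL) / (2(EG − F²)) = -1/10.
At (u, v) = (-2*pi/3, 0): H = -1/10.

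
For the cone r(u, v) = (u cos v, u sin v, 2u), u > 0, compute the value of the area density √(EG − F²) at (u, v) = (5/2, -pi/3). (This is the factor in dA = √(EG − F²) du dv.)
√(EG − F²)|_{(5/2, -pi/3)} = 5*sqrt(5)/2

E = 5, F = 0, G = u^2, so EG − F² = 5*u^2. Taking the positive square root: √(EG − F²) = sqrt(5)*Abs(u). At (u, v) = (5/2, -pi/3): 5*sqrt(5)/2.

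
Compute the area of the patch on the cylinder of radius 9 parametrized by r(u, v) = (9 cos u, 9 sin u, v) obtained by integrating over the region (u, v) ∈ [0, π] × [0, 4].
Area = 36*pi

Area = ∫∫ √(EG − F²) du dv with √(EG − F²) = 9. Integrating over [0, π] × [0, 4] gives 36*pi.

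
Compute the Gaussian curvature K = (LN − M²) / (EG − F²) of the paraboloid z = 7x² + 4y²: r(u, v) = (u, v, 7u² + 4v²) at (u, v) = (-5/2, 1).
K = 28/416025

Coefficients of the first fundamental form: E = 196*u^2 + 1, F = 112*u*v, G = 64*v^2 + 1.
Coefficients of the second fundamental form: L = 14/sqrt(196*u^2 + 64*v^2 + 1), M = 0, N = 8/sqrt(196*u^2 + 64*v^2 + 1).
Assemble K = (LN − M²)/(EG − F²) = 112/(38416*u^4 + 25088*u^2*v^2 + 392*u^2 + 4096*v^4 + 128*v^2 + 1). At (u, v) = (-5/2, 1): K = 28/416025.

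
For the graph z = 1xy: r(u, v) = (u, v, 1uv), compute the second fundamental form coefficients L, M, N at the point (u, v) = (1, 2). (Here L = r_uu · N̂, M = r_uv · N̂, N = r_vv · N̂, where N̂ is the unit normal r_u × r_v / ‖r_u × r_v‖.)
L = 0;  M = sqrt(6)/6;  N = 0

Compute the unit normal N̂(u, v) = (-v/sqrt(u^2 + v^2 + 1), -u/sqrt(u^2 + v^2 + 1), 1/sqrt(u^2 + v^2 + 1)), and the second partials r_uu, r_uv, r_vv. Take dot products:
  L(u, v) = r_uu · N̂ = 0,
  M(u, v) = r_uv · N̂ = 1/sqrt(u^2 + v^2 + 1),
  N(u, v) = r_vv · N̂ = 0.
Evaluating at (u, v) = (1, 2):
  L = 0, M = sqrt(6)/6, N = 0.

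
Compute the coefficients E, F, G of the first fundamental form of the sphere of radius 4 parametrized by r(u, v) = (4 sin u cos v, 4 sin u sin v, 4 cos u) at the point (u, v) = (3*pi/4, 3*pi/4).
E = 16;  F = 0;  G = 8

Partials: r_u = (4*cos(u)*cos(v), 4*sin(v)*cos(u), -4*sin(u)), r_v = (-4*sin(u)*sin(v), 4*sin(u)*cos(v), 0). As functions of (u, v):
  E = r_u · r_u = 16,
  F = r_u · r_v = 0,
  G = r_v · r_v = 16*sin(u)^2.
Evaluating at (u, v) = (3*pi/4, 3*pi/4): E = 16, F = 0, G = 8.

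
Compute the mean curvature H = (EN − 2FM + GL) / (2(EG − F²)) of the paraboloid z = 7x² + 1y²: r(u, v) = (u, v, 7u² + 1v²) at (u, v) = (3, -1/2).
H = 1779*sqrt(1766)/3118756

With E = 196*u^2 + 1, F = 28*u*v, G = 4*v^2 + 1, L = 14/sqrt(196*u^2 + 4*v^2 + 1), M = 0, N = 2/sqrt(196*u^2 + 4*v^2 + 1), assemble
  H = (EN − 2FM + GL) / (2(EG − F²)) = 4*(49*u^2 + 7*v^2 + 2)/(196*u^2 + 4*v^2 + 1)^(3/2).
At (u, v) = (3, -1/2): H = 1779*sqrt(1766)/3118756.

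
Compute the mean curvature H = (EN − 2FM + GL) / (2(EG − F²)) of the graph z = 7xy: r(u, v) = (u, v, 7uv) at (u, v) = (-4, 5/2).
H = 5488*sqrt(485)/1270215

With E = 49*v^2 + 1, F = 49*u*v, G = 49*u^2 + 1, L = 0, M = 7/sqrt(49*u^2 + 49*v^2 + 1), N = 0, assemble
  H = (EN − 2FM + GL) / (2(EG − F²)) = -343*u*v/(49*u^2 + 49*v^2 + 1)^(3/2).
At (u, v) = (-4, 5/2): H = 5488*sqrt(485)/1270215.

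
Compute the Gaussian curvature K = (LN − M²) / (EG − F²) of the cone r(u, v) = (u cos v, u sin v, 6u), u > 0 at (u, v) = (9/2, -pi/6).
K = 0

Coefficients of the first fundamental form: E = 37, F = 0, G = u^2.
Coefficients of the second fundamental form: L = 0, M = 0, N = 6*sqrt(37)*u^2/(37*Abs(u)).
Assemble K = (LN − M²)/(EG − F²) = 0. At (u, v) = (9/2, -pi/6): K = 0.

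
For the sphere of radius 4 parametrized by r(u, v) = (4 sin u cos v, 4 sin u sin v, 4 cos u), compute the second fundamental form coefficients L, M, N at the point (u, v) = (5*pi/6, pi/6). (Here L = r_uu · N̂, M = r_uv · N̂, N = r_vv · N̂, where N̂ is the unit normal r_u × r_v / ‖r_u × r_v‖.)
L = -4;  M = 0;  N = -1

Compute the unit normal N̂(u, v) = (sin(u)^2*cos(v)/Abs(sin(u)), sin(u)^2*sin(v)/Abs(sin(u)), sin(2*u)/(2*Abs(sin(u)))), and the second partials r_uu, r_uv, r_vv. Take dot products:
  L(u, v) = r_uu · N̂ = -4*sin(u)/Abs(sin(u)),
  M(u, v) = r_uv · N̂ = 0,
  N(u, v) = r_vv · N̂ = -4*sin(u)^3/Abs(sin(u)).
Evaluating at (u, v) = (5*pi/6, pi/6):
  L = -4, M = 0, N = -1.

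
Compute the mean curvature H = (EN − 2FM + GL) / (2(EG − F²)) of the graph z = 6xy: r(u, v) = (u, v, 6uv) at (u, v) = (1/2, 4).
H = -108*sqrt(586)/85849

With E = 36*v^2 + 1, F = 36*u*v, G = 36*u^2 + 1, L = 0, M = 6/sqrt(36*u^2 + 36*v^2 + 1), N = 0, assemble
  H = (EN − 2FM + GL) / (2(EG − F²)) = -216*u*v/(36*u^2 + 36*v^2 + 1)^(3/2).
At (u, v) = (1/2, 4): H = -108*sqrt(586)/85849.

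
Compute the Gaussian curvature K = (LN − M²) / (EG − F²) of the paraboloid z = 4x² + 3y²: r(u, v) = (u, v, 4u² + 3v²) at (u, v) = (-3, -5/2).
K = 12/160801

Coefficients of the first fundamental form: E = 64*u^2 + 1, F = 48*u*v, G = 36*v^2 + 1.
Coefficients of the second fundamental form: L = 8/sqrt(64*u^2 + 36*v^2 + 1), M = 0, N = 6/sqrt(64*u^2 + 36*v^2 + 1).
Assemble K = (LN − M²)/(EG − F²) = 48/(4096*u^4 + 4608*u^2*v^2 + 128*u^2 + 1296*v^4 + 72*v^2 + 1). At (u, v) = (-3, -5/2): K = 12/160801.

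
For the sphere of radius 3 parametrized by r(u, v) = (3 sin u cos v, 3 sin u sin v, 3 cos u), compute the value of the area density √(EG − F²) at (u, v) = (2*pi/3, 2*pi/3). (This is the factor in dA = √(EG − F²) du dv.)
√(EG − F²)|_{(2*pi/3, 2*pi/3)} = 9*sqrt(3)/2

E = 9, F = 0, G = 9*sin(u)^2, so EG − F² = 81*sin(u)^2. Taking the positive square root: √(EG − F²) = 9*Abs(sin(u)). At (u, v) = (2*pi/3, 2*pi/3): 9*sqrt(3)/2.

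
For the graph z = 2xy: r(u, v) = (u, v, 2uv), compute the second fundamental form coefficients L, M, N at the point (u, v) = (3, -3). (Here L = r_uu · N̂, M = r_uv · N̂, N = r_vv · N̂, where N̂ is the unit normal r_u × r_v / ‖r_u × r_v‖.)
L = 0;  M = 2*sqrt(73)/73;  N = 0

Compute the unit normal N̂(u, v) = (-2*v/sqrt(4*u^2 + 4*v^2 + 1), -2*u/sqrt(4*u^2 + 4*v^2 + 1), 1/sqrt(4*u^2 + 4*v^2 + 1)), and the second partials r_uu, r_uv, r_vv. Take dot products:
  L(u, v) = r_uu · N̂ = 0,
  M(u, v) = r_uv · N̂ = 2/sqrt(4*u^2 + 4*v^2 + 1),
  N(u, v) = r_vv · N̂ = 0.
Evaluating at (u, v) = (3, -3):
  L = 0, M = 2*sqrt(73)/73, N = 0.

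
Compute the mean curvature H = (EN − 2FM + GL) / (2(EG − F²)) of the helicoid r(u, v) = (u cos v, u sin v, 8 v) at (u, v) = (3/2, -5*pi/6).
H = 0

With E = 1, F = 0, G = u^2 + 64, L = 0, M = -8/sqrt(u^2 + 64), N = 0, assemble
  H = (EN − 2FM + GL) / (2(EG − F²)) = 0.
At (u, v) = (3/2, -5*pi/6): H = 0.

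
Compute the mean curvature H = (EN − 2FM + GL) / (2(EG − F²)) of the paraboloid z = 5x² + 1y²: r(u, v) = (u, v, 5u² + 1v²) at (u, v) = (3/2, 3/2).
H = 276*sqrt(235)/55225

With E = 100*u^2 + 1, F = 20*u*v, G = 4*v^2 + 1, L = 10/sqrt(100*u^2 + 4*v^2 + 1), M = 0, N = 2/sqrt(100*u^2 + 4*v^2 + 1), assemble
  H = (EN − 2FM + GL) / (2(EG − F²)) = 2*(50*u^2 + 10*v^2 + 3)/(100*u^2 + 4*v^2 + 1)^(3/2).
At (u, v) = (3/2, 3/2): H = 276*sqrt(235)/55225.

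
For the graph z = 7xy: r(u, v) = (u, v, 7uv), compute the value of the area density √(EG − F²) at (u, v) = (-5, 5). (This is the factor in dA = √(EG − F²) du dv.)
√(EG − F²)|_{(-5, 5)} = sqrt(2451)

E = 49*v^2 + 1, F = 49*u*v, G = 49*u^2 + 1, so EG − F² = 49*u^2 + 49*v^2 + 1. Taking the positive square root: √(EG − F²) = sqrt(49*u^2 + 49*v^2 + 1). At (u, v) = (-5, 5): sqrt(2451).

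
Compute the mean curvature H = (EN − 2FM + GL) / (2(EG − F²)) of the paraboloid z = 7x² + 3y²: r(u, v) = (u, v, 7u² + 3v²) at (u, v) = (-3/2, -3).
H = 3601*sqrt(766)/586756

With E = 196*u^2 + 1, F = 84*u*v, G = 36*v^2 + 1, L = 14/sqrt(196*u^2 + 36*v^2 + 1), M = 0, N = 6/sqrt(196*u^2 + 36*v^2 + 1), assemble
  H = (EN − 2FM + GL) / (2(EG − F²)) = 2*(294*u^2 + 126*v^2 + 5)/(196*u^2 + 36*v^2 + 1)^(3/2).
At (u, v) = (-3/2, -3): H = 3601*sqrt(766)/586756.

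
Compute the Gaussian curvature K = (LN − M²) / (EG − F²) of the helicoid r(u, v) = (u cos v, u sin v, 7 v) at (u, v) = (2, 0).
K = -49/2809

Coefficients of the first fundamental form: E = 1, F = 0, G = u^2 + 49.
Coefficients of the second fundamental form: L = 0, M = -7/sqrt(u^2 + 49), N = 0.
Assemble K = (LN − M²)/(EG − F²) = -49/(u^2 + 49)^2. At (u, v) = (2, 0): K = -49/2809.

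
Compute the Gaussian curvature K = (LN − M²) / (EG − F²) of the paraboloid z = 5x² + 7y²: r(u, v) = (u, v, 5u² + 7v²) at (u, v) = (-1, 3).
K = 28/695645

Coefficients of the first fundamental form: E = 100*u^2 + 1, F = 140*u*v, G = 196*v^2 + 1.
Coefficients of the second fundamental form: L = 10/sqrt(100*u^2 + 196*v^2 + 1), M = 0, N = 14/sqrt(100*u^2 + 196*v^2 + 1).
Assemble K = (LN − M²)/(EG − F²) = 140/(10000*u^4 + 39200*u^2*v^2 + 200*u^2 + 38416*v^4 + 392*v^2 + 1). At (u, v) = (-1, 3): K = 28/695645.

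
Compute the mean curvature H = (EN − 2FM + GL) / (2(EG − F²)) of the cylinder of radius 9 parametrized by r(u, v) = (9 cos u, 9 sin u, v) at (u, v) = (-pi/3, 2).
H = -1/18

With E = 81, F = 0, G = 1, L = -9, M = 0, N = 0, assemble
  H = (EN − 2FM + GL) / (2(EG − F²)) = -1/18.
At (u, v) = (-pi/3, 2): H = -1/18.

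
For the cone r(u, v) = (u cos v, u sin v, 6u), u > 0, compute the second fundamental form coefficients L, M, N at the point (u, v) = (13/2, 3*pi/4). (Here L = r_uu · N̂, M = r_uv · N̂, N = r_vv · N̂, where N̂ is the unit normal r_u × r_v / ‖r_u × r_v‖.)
L = 0;  M = 0;  N = 39*sqrt(37)/37

Compute the unit normal N̂(u, v) = (-6*sqrt(37)*u*cos(v)/(37*Abs(u)), -6*sqrt(37)*u*sin(v)/(37*Abs(u)), sqrt(37)*u/(37*Abs(u))), and the second partials r_uu, r_uv, r_vv. Take dot products:
  L(u, v) = r_uu · N̂ = 0,
  M(u, v) = r_uv · N̂ = 0,
  N(u, v) = r_vv · N̂ = 6*sqrt(37)*u^2/(37*Abs(u)).
Evaluating at (u, v) = (13/2, 3*pi/4):
  L = 0, M = 0, N = 39*sqrt(37)/37.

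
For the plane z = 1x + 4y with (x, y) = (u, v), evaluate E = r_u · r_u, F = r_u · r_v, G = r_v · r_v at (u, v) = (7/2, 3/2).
E = 2;  F = 4;  G = 17

Partials: r_u = (1, 0, 1), r_v = (0, 1, 4). As functions of (u, v):
  E = r_u · r_u = 2,
  F = r_u · r_v = 4,
  G = r_v · r_v = 17.
Evaluating at (u, v) = (7/2, 3/2): E = 2, F = 4, G = 17.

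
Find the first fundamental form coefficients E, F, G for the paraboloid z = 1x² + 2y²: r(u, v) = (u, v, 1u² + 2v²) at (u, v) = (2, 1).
E = 17;  F = 16;  G = 17

Partials: r_u = (1, 0, 2*u), r_v = (0, 1, 4*v). As functions of (u, v):
  E = r_u · r_u = 4*u^2 + 1,
  F = r_u · r_v = 8*u*v,
  G = r_v · r_v = 16*v^2 + 1.
Evaluating at (u, v) = (2, 1): E = 17, F = 16, G = 17.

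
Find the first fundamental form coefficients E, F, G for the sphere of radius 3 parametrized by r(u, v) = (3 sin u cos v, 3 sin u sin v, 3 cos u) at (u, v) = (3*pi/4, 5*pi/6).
E = 9;  F = 0;  G = 9/2

Partials: r_u = (3*cos(u)*cos(v), 3*sin(v)*cos(u), -3*sin(u)), r_v = (-3*sin(u)*sin(v), 3*sin(u)*cos(v), 0). As functions of (u, v):
  E = r_u · r_u = 9,
  F = r_u · r_v = 0,
  G = r_v · r_v = 9*sin(u)^2.
Evaluating at (u, v) = (3*pi/4, 5*pi/6): E = 9, F = 0, G = 9/2.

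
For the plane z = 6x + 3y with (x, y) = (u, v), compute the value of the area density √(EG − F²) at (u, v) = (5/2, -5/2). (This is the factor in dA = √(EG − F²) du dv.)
√(EG − F²)|_{(5/2, -5/2)} = sqrt(46)

E = 37, F = 18, G = 10, so EG − F² = 46. Taking the positive square root: √(EG − F²) = sqrt(46). At (u, v) = (5/2, -5/2): sqrt(46).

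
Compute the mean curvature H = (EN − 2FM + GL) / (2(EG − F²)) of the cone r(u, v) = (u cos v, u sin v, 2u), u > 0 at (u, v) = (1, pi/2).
H = sqrt(5)/5

With E = 5, F = 0, G = u^2, L = 0, M = 0, N = 2*sqrt(5)*u^2/(5*Abs(u)), assemble
  H = (EN − 2FM + GL) / (2(EG − F²)) = sqrt(5)/(5*Abs(u)).
At (u, v) = (1, pi/2): H = sqrt(5)/5.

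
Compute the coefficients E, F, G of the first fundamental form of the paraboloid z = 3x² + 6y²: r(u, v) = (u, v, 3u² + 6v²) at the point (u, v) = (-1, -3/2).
E = 37;  F = 108;  G = 325

Partials: r_u = (1, 0, 6*u), r_v = (0, 1, 12*v). As functions of (u, v):
  E = r_u · r_u = 36*u^2 + 1,
  F = r_u · r_v = 72*u*v,
  G = r_v · r_v = 144*v^2 + 1.
Evaluating at (u, v) = (-1, -3/2): E = 37, F = 108, G = 325.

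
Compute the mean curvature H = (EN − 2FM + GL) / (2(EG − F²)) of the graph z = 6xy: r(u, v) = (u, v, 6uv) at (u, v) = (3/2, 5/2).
H = -810*sqrt(307)/94249

With E = 36*v^2 + 1, F = 36*u*v, G = 36*u^2 + 1, L = 0, M = 6/sqrt(36*u^2 + 36*v^2 + 1), N = 0, assemble
  H = (EN − 2FM + GL) / (2(EG − F²)) = -216*u*v/(36*u^2 + 36*v^2 + 1)^(3/2).
At (u, v) = (3/2, 5/2): H = -810*sqrt(307)/94249.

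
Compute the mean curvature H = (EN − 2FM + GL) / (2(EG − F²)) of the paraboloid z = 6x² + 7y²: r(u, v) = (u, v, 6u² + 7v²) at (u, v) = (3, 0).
H = 9085*sqrt(1297)/1682209

With E = 144*u^2 + 1, F = 168*u*v, G = 196*v^2 + 1, L = 12/sqrt(144*u^2 + 196*v^2 + 1), M = 0, N = 14/sqrt(144*u^2 + 196*v^2 + 1), assemble
  H = (EN − 2FM + GL) / (2(EG − F²)) = (1008*u^2 + 1176*v^2 + 13)/(144*u^2 + 196*v^2 + 1)^(3/2).
At (u, v) = (3, 0): H = 9085*sqrt(1297)/1682209.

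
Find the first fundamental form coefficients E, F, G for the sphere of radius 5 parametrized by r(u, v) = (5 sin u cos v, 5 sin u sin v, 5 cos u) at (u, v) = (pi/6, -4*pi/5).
E = 25;  F = 0;  G = 25/4

Partials: r_u = (5*cos(u)*cos(v), 5*sin(v)*cos(u), -5*sin(u)), r_v = (-5*sin(u)*sin(v), 5*sin(u)*cos(v), 0). As functions of (u, v):
  E = r_u · r_u = 25,
  F = r_u · r_v = 0,
  G = r_v · r_v = 25*sin(u)^2.
Evaluating at (u, v) = (pi/6, -4*pi/5): E = 25, F = 0, G = 25/4.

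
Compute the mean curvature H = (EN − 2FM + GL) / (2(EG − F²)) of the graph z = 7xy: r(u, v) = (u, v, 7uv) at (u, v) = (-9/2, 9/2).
H = 27783*sqrt(22)/1659878

With E = 49*v^2 + 1, F = 49*u*v, G = 49*u^2 + 1, L = 0, M = 7/sqrt(49*u^2 + 49*v^2 + 1), N = 0, assemble
  H = (EN − 2FM + GL) / (2(EG − F²)) = -343*u*v/(49*u^2 + 49*v^2 + 1)^(3/2).
At (u, v) = (-9/2, 9/2): H = 27783*sqrt(22)/1659878.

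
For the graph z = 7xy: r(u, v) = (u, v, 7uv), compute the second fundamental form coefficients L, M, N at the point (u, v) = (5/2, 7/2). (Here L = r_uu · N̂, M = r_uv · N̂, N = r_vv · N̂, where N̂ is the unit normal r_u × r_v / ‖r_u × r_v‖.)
L = 0;  M = 7*sqrt(30)/165;  N = 0

Compute the unit normal N̂(u, v) = (-7*v/sqrt(49*u^2 + 49*v^2 + 1), -7*u/sqrt(49*u^2 + 49*v^2 + 1), 1/sqrt(49*u^2 + 49*v^2 + 1)), and the second partials r_uu, r_uv, r_vv. Take dot products:
  L(u, v) = r_uu · N̂ = 0,
  M(u, v) = r_uv · N̂ = 7/sqrt(49*u^2 + 49*v^2 + 1),
  N(u, v) = r_vv · N̂ = 0.
Evaluating at (u, v) = (5/2, 7/2):
  L = 0, M = 7*sqrt(30)/165, N = 0.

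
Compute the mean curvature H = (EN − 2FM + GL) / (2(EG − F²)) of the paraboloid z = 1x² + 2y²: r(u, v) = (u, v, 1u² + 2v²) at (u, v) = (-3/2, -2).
H = 85*sqrt(74)/5476

With E = 4*u^2 + 1, F = 8*u*v, G = 16*v^2 + 1, L = 2/sqrt(4*u^2 + 16*v^2 + 1), M = 0, N = 4/sqrt(4*u^2 + 16*v^2 + 1), assemble
  H = (EN − 2FM + GL) / (2(EG − F²)) = (8*u^2 + 16*v^2 + 3)/(4*u^2 + 16*v^2 + 1)^(3/2).
At (u, v) = (-3/2, -2): H = 85*sqrt(74)/5476.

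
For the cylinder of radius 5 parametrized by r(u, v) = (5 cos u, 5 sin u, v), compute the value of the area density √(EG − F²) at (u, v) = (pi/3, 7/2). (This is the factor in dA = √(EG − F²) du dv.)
√(EG − F²)|_{(pi/3, 7/2)} = 5

E = 25, F = 0, G = 1, so EG − F² = 25. Taking the positive square root: √(EG − F²) = 5. At (u, v) = (pi/3, 7/2): 5.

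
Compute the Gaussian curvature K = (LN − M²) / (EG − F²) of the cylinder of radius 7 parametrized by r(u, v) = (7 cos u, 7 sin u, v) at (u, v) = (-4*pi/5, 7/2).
K = 0

Coefficients of the first fundamental form: E = 49, F = 0, G = 1.
Coefficients of the second fundamental form: L = -7, M = 0, N = 0.
Assemble K = (LN − M²)/(EG − F²) = 0. At (u, v) = (-4*pi/5, 7/2): K = 0.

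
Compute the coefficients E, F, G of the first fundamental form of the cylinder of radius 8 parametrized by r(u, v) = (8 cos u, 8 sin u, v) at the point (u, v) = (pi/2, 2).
E = 64;  F = 0;  G = 1

Partials: r_u = (-8*sin(u), 8*cos(u), 0), r_v = (0, 0, 1). As functions of (u, v):
  E = r_u · r_u = 64,
  F = r_u · r_v = 0,
  G = r_v · r_v = 1.
Evaluating at (u, v) = (pi/2, 2): E = 64, F = 0, G = 1.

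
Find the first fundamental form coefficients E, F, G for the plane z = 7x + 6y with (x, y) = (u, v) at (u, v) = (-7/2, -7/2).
E = 50;  F = 42;  G = 37

Partials: r_u = (1, 0, 7), r_v = (0, 1, 6). As functions of (u, v):
  E = r_u · r_u = 50,
  F = r_u · r_v = 42,
  G = r_v · r_v = 37.
Evaluating at (u, v) = (-7/2, -7/2): E = 50, F = 42, G = 37.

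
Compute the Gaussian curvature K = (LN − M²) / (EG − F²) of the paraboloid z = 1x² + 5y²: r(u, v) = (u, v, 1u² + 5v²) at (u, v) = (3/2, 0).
K = 1/5

Coefficients of the first fundamental form: E = 4*u^2 + 1, F = 20*u*v, G = 100*v^2 + 1.
Coefficients of the second fundamental form: L = 2/sqrt(4*u^2 + 100*v^2 + 1), M = 0, N = 10/sqrt(4*u^2 + 100*v^2 + 1).
Assemble K = (LN − M²)/(EG − F²) = 20/(16*u^4 + 800*u^2*v^2 + 8*u^2 + 10000*v^4 + 200*v^2 + 1). At (u, v) = (3/2, 0): K = 1/5.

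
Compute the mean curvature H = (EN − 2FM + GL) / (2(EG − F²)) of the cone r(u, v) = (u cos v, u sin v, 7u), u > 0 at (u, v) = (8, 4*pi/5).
H = 7*sqrt(2)/160

With E = 50, F = 0, G = u^2, L = 0, M = 0, N = 7*sqrt(2)*u^2/(10*Abs(u)), assemble
  H = (EN − 2FM + GL) / (2(EG − F²)) = 7*sqrt(2)/(20*Abs(u)).
At (u, v) = (8, 4*pi/5): H = 7*sqrt(2)/160.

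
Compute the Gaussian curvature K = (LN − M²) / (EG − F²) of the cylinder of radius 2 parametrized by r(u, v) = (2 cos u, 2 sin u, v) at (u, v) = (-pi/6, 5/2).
K = 0

Coefficients of the first fundamental form: E = 4, F = 0, G = 1.
Coefficients of the second fundamental form: L = -2, M = 0, N = 0.
Assemble K = (LN − M²)/(EG − F²) = 0. At (u, v) = (-pi/6, 5/2): K = 0.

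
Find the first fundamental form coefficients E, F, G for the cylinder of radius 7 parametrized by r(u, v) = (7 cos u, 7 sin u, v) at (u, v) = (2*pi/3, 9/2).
E = 49;  F = 0;  G = 1

Partials: r_u = (-7*sin(u), 7*cos(u), 0), r_v = (0, 0, 1). As functions of (u, v):
  E = r_u · r_u = 49,
  F = r_u · r_v = 0,
  G = r_v · r_v = 1.
Evaluating at (u, v) = (2*pi/3, 9/2): E = 49, F = 0, G = 1.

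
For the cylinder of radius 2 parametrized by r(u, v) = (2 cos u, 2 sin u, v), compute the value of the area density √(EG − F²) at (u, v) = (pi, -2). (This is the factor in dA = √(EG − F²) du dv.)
√(EG − F²)|_{(pi, -2)} = 2

E = 4, F = 0, G = 1, so EG − F² = 4. Taking the positive square root: √(EG − F²) = 2. At (u, v) = (pi, -2): 2.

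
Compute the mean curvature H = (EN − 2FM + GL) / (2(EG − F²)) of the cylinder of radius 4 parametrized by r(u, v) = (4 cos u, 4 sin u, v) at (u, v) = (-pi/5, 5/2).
H = -1/8

With E = 16, F = 0, G = 1, L = -4, M = 0, N = 0, assemble
  H = (EN − 2FM + GL) / (2(EG − F²)) = -1/8.
At (u, v) = (-pi/5, 5/2): H = -1/8.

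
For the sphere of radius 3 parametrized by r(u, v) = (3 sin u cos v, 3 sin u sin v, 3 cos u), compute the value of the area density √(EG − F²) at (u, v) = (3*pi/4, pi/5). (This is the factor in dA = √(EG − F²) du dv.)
√(EG − F²)|_{(3*pi/4, pi/5)} = 9*sqrt(2)/2

E = 9, F = 0, G = 9*sin(u)^2, so EG − F² = 81*sin(u)^2. Taking the positive square root: √(EG − F²) = 9*Abs(sin(u)). At (u, v) = (3*pi/4, pi/5): 9*sqrt(2)/2.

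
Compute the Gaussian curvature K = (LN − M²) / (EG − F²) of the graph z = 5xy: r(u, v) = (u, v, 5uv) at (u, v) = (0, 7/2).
K = -400/1510441

Coefficients of the first fundamental form: E = 25*v^2 + 1, F = 25*u*v, G = 25*u^2 + 1.
Coefficients of the second fundamental form: L = 0, M = 5/sqrt(25*u^2 + 25*v^2 + 1), N = 0.
Assemble K = (LN − M²)/(EG − F²) = -25/(625*u^4 + 1250*u^2*v^2 + 50*u^2 + 625*v^4 + 50*v^2 + 1). At (u, v) = (0, 7/2): K = -400/1510441.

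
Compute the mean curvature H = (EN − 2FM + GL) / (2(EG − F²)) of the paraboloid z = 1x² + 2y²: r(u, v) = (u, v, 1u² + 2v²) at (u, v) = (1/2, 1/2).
H = sqrt(6)/4

With E = 4*u^2 + 1, F = 8*u*v, G = 16*v^2 + 1, L = 2/sqrt(4*u^2 + 16*v^2 + 1), M = 0, N = 4/sqrt(4*u^2 + 16*v^2 + 1), assemble
  H = (EN − 2FM + GL) / (2(EG − F²)) = (8*u^2 + 16*v^2 + 3)/(4*u^2 + 16*v^2 + 1)^(3/2).
At (u, v) = (1/2, 1/2): H = sqrt(6)/4.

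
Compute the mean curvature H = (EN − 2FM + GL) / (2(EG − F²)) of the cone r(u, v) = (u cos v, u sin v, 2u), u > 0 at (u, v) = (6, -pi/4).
H = sqrt(5)/30

With E = 5, F = 0, G = u^2, L = 0, M = 0, N = 2*sqrt(5)*u^2/(5*Abs(u)), assemble
  H = (EN − 2FM + GL) / (2(EG − F²)) = sqrt(5)/(5*Abs(u)).
At (u, v) = (6, -pi/4): H = sqrt(5)/30.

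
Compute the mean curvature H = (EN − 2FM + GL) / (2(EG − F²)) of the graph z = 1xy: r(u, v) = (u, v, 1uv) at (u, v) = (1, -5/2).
H = 20*sqrt(33)/1089

With E = v^2 + 1, F = u*v, G = u^2 + 1, L = 0, M = 1/sqrt(u^2 + v^2 + 1), N = 0, assemble
  H = (EN − 2FM + GL) / (2(EG − F²)) = -u*v/(u^2 + v^2 + 1)^(3/2).
At (u, v) = (1, -5/2): H = 20*sqrt(33)/1089.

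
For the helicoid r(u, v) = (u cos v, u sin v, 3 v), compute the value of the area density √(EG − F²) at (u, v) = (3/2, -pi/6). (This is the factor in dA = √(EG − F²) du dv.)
√(EG − F²)|_{(3/2, -pi/6)} = 3*sqrt(5)/2

E = 1, F = 0, G = u^2 + 9, so EG − F² = u^2 + 9. Taking the positive square root: √(EG − F²) = sqrt(u^2 + 9). At (u, v) = (3/2, -pi/6): 3*sqrt(5)/2.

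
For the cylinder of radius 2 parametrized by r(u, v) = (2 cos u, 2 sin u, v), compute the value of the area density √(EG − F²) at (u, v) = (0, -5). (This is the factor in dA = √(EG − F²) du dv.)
√(EG − F²)|_{(0, -5)} = 2

E = 4, F = 0, G = 1, so EG − F² = 4. Taking the positive square root: √(EG − F²) = 2. At (u, v) = (0, -5): 2.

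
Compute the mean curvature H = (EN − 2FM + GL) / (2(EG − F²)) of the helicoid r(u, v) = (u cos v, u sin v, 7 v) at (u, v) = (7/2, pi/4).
H = 0

With E = 1, F = 0, G = u^2 + 49, L = 0, M = -7/sqrt(u^2 + 49), N = 0, assemble
  H = (EN − 2FM + GL) / (2(EG − F²)) = 0.
At (u, v) = (7/2, pi/4): H = 0.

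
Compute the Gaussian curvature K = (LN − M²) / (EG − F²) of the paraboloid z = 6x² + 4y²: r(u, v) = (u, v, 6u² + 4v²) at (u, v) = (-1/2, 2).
K = 96/85849

Coefficients of the first fundamental form: E = 144*u^2 + 1, F = 96*u*v, G = 64*v^2 + 1.
Coefficients of the second fundamental form: L = 12/sqrt(144*u^2 + 64*v^2 + 1), M = 0, N = 8/sqrt(144*u^2 + 64*v^2 + 1).
Assemble K = (LN − M²)/(EG − F²) = 96/(20736*u^4 + 18432*u^2*v^2 + 288*u^2 + 4096*v^4 + 128*v^2 + 1). At (u, v) = (-1/2, 2): K = 96/85849.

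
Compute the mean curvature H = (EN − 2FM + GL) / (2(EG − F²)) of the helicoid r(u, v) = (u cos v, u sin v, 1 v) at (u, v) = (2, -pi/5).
H = 0

With E = 1, F = 0, G = u^2 + 1, L = 0, M = -1/sqrt(u^2 + 1), N = 0, assemble
  H = (EN − 2FM + GL) / (2(EG − F²)) = 0.
At (u, v) = (2, -pi/5): H = 0.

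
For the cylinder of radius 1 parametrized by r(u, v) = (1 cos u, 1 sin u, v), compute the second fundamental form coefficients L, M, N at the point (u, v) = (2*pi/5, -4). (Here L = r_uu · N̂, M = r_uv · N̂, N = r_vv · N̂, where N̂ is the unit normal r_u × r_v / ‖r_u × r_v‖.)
L = -1;  M = 0;  N = 0

Compute the unit normal N̂(u, v) = (cos(u), sin(u), 0), and the second partials r_uu, r_uv, r_vv. Take dot products:
  L(u, v) = r_uu · N̂ = -1,
  M(u, v) = r_uv · N̂ = 0,
  N(u, v) = r_vv · N̂ = 0.
Evaluating at (u, v) = (2*pi/5, -4):
  L = -1, M = 0, N = 0.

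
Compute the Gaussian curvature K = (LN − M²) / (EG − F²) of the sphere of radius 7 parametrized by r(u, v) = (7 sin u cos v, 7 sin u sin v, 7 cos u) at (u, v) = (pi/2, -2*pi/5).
K = 1/49

Coefficients of the first fundamental form: E = 49, F = 0, G = 49*sin(u)^2.
Coefficients of the second fundamental form: L = -7*sin(u)/Abs(sin(u)), M = 0, N = -7*sin(u)^3/Abs(sin(u)).
Assemble K = (LN − M²)/(EG − F²) = 1/49. At (u, v) = (pi/2, -2*pi/5): K = 1/49.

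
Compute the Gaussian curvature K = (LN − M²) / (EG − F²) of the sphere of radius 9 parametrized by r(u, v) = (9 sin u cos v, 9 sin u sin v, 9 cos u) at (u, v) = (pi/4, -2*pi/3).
K = 1/81

Coefficients of the first fundamental form: E = 81, F = 0, G = 81*sin(u)^2.
Coefficients of the second fundamental form: L = -9*sin(u)/Abs(sin(u)), M = 0, N = -9*sin(u)^3/Abs(sin(u)).
Assemble K = (LN − M²)/(EG − F²) = 1/81. At (u, v) = (pi/4, -2*pi/3): K = 1/81.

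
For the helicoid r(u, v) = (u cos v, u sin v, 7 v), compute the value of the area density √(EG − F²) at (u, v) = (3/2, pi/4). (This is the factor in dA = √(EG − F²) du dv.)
√(EG − F²)|_{(3/2, pi/4)} = sqrt(205)/2

E = 1, F = 0, G = u^2 + 49, so EG − F² = u^2 + 49. Taking the positive square root: √(EG − F²) = sqrt(u^2 + 49). At (u, v) = (3/2, pi/4): sqrt(205)/2.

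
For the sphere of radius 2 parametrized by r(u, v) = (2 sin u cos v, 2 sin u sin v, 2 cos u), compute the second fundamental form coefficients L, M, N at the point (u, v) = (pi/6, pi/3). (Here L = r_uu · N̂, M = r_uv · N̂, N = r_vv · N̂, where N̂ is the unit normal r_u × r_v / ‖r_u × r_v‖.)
L = -2;  M = 0;  N = -1/2

Compute the unit normal N̂(u, v) = (sin(u)^2*cos(v)/Abs(sin(u)), sin(u)^2*sin(v)/Abs(sin(u)), sin(2*u)/(2*Abs(sin(u)))), and the second partials r_uu, r_uv, r_vv. Take dot products:
  L(u, v) = r_uu · N̂ = -2*sin(u)/Abs(sin(u)),
  M(u, v) = r_uv · N̂ = 0,
  N(u, v) = r_vv · N̂ = -2*sin(u)^3/Abs(sin(u)).
Evaluating at (u, v) = (pi/6, pi/3):
  L = -2, M = 0, N = -1/2.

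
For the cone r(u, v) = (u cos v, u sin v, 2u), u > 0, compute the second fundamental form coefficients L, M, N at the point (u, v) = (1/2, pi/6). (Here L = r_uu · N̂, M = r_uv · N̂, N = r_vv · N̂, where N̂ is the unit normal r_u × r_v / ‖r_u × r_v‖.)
L = 0;  M = 0;  N = sqrt(5)/5

Compute the unit normal N̂(u, v) = (-2*sqrt(5)*u*cos(v)/(5*Abs(u)), -2*sqrt(5)*u*sin(v)/(5*Abs(u)), sqrt(5)*u/(5*Abs(u))), and the second partials r_uu, r_uv, r_vv. Take dot products:
  L(u, v) = r_uu · N̂ = 0,
  M(u, v) = r_uv · N̂ = 0,
  N(u, v) = r_vv · N̂ = 2*sqrt(5)*u^2/(5*Abs(u)).
Evaluating at (u, v) = (1/2, pi/6):
  L = 0, M = 0, N = sqrt(5)/5.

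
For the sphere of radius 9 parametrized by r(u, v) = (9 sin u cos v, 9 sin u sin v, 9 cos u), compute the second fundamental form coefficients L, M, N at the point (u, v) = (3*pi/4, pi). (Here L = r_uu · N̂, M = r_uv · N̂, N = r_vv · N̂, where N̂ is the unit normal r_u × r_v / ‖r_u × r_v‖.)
L = -9;  M = 0;  N = -9/2

Compute the unit normal N̂(u, v) = (sin(u)^2*cos(v)/Abs(sin(u)), sin(u)^2*sin(v)/Abs(sin(u)), sin(2*u)/(2*Abs(sin(u)))), and the second partials r_uu, r_uv, r_vv. Take dot products:
  L(u, v) = r_uu · N̂ = -9*sin(u)/Abs(sin(u)),
  M(u, v) = r_uv · N̂ = 0,
  N(u, v) = r_vv · N̂ = -9*sin(u)^3/Abs(sin(u)).
Evaluating at (u, v) = (3*pi/4, pi):
  L = -9, M = 0, N = -9/2.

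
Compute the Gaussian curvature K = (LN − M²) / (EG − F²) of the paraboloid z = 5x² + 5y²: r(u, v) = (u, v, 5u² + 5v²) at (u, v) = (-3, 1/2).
K = 25/214369

Coefficients of the first fundamental form: E = 100*u^2 + 1, F = 100*u*v, G = 100*v^2 + 1.
Coefficients of the second fundamental form: L = 10/sqrt(100*u^2 + 100*v^2 + 1), M = 0, N = 10/sqrt(100*u^2 + 100*v^2 + 1).
Assemble K = (LN − M²)/(EG − F²) = 100/(10000*u^4 + 20000*u^2*v^2 + 200*u^2 + 10000*v^4 + 200*v^2 + 1). At (u, v) = (-3, 1/2): K = 25/214369.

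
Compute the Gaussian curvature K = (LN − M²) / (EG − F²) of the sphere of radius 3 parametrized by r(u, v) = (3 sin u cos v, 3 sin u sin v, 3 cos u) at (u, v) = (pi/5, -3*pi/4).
K = 1/9

Coefficients of the first fundamental form: E = 9, F = 0, G = 9*sin(u)^2.
Coefficients of the second fundamental form: L = -3*sin(u)/Abs(sin(u)), M = 0, N = -3*sin(u)^3/Abs(sin(u)).
Assemble K = (LN − M²)/(EG − F²) = 1/9. At (u, v) = (pi/5, -3*pi/4): K = 1/9.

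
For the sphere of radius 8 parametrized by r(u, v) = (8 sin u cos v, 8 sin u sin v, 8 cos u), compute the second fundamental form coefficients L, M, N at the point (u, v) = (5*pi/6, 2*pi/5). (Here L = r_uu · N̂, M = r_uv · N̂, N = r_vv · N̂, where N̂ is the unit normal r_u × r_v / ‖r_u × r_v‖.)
L = -8;  M = 0;  N = -2

Compute the unit normal N̂(u, v) = (sin(u)^2*cos(v)/Abs(sin(u)), sin(u)^2*sin(v)/Abs(sin(u)), sin(2*u)/(2*Abs(sin(u)))), and the second partials r_uu, r_uv, r_vv. Take dot products:
  L(u, v) = r_uu · N̂ = -8*sin(u)/Abs(sin(u)),
  M(u, v) = r_uv · N̂ = 0,
  N(u, v) = r_vv · N̂ = -8*sin(u)^3/Abs(sin(u)).
Evaluating at (u, v) = (5*pi/6, 2*pi/5):
  L = -8, M = 0, N = -2.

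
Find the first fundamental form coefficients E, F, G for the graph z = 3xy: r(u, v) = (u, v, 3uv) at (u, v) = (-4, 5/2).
E = 229/4;  F = -90;  G = 145

Partials: r_u = (1, 0, 3*v), r_v = (0, 1, 3*u). As functions of (u, v):
  E = r_u · r_u = 9*v^2 + 1,
  F = r_u · r_v = 9*u*v,
  G = r_v · r_v = 9*u^2 + 1.
Evaluating at (u, v) = (-4, 5/2): E = 229/4, F = -90, G = 145.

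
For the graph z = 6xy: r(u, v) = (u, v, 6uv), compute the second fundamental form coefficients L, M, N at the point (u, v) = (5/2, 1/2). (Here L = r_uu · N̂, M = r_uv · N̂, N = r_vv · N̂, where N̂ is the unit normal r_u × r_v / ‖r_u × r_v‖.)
L = 0;  M = 6*sqrt(235)/235;  N = 0

Compute the unit normal N̂(u, v) = (-6*v/sqrt(36*u^2 + 36*v^2 + 1), -6*u/sqrt(36*u^2 + 36*v^2 + 1), 1/sqrt(36*u^2 + 36*v^2 + 1)), and the second partials r_uu, r_uv, r_vv. Take dot products:
  L(u, v) = r_uu · N̂ = 0,
  M(u, v) = r_uv · N̂ = 6/sqrt(36*u^2 + 36*v^2 + 1),
  N(u, v) = r_vv · N̂ = 0.
Evaluating at (u, v) = (5/2, 1/2):
  L = 0, M = 6*sqrt(235)/235, N = 0.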